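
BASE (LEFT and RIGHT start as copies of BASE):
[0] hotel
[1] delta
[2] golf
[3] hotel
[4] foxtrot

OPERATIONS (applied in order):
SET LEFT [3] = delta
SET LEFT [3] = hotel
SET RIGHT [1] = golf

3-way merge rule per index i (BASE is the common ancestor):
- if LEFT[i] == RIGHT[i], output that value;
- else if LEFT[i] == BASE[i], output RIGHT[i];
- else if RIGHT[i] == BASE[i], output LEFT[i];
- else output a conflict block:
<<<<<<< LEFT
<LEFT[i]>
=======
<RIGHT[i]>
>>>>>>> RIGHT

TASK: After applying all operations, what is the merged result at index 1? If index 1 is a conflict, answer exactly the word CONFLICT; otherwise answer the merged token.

Final LEFT:  [hotel, delta, golf, hotel, foxtrot]
Final RIGHT: [hotel, golf, golf, hotel, foxtrot]
i=0: L=hotel R=hotel -> agree -> hotel
i=1: L=delta=BASE, R=golf -> take RIGHT -> golf
i=2: L=golf R=golf -> agree -> golf
i=3: L=hotel R=hotel -> agree -> hotel
i=4: L=foxtrot R=foxtrot -> agree -> foxtrot
Index 1 -> golf

Answer: golf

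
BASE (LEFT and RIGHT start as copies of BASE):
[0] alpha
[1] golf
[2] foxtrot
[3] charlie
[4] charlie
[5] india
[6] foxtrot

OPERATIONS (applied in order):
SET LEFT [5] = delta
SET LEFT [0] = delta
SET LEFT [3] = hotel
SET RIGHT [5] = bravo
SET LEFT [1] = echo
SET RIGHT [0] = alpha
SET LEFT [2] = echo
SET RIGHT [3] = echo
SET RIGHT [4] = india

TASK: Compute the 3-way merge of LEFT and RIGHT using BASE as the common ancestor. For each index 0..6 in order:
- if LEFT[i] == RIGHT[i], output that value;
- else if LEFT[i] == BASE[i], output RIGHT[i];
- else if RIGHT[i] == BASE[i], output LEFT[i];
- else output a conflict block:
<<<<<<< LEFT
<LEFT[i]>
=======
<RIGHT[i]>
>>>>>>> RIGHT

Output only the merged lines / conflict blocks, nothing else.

Final LEFT:  [delta, echo, echo, hotel, charlie, delta, foxtrot]
Final RIGHT: [alpha, golf, foxtrot, echo, india, bravo, foxtrot]
i=0: L=delta, R=alpha=BASE -> take LEFT -> delta
i=1: L=echo, R=golf=BASE -> take LEFT -> echo
i=2: L=echo, R=foxtrot=BASE -> take LEFT -> echo
i=3: BASE=charlie L=hotel R=echo all differ -> CONFLICT
i=4: L=charlie=BASE, R=india -> take RIGHT -> india
i=5: BASE=india L=delta R=bravo all differ -> CONFLICT
i=6: L=foxtrot R=foxtrot -> agree -> foxtrot

Answer: delta
echo
echo
<<<<<<< LEFT
hotel
=======
echo
>>>>>>> RIGHT
india
<<<<<<< LEFT
delta
=======
bravo
>>>>>>> RIGHT
foxtrot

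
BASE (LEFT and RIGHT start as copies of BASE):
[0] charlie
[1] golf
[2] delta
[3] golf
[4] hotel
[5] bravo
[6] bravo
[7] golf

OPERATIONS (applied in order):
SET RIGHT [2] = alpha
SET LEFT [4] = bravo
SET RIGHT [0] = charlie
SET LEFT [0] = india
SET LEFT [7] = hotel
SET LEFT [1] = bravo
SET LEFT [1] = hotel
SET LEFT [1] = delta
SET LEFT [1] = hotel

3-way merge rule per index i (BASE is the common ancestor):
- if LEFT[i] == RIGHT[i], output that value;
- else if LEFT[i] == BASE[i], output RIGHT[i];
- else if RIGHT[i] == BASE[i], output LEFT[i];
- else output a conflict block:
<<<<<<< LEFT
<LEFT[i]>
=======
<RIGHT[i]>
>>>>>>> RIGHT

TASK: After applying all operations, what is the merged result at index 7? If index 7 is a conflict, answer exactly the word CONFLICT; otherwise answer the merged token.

Answer: hotel

Derivation:
Final LEFT:  [india, hotel, delta, golf, bravo, bravo, bravo, hotel]
Final RIGHT: [charlie, golf, alpha, golf, hotel, bravo, bravo, golf]
i=0: L=india, R=charlie=BASE -> take LEFT -> india
i=1: L=hotel, R=golf=BASE -> take LEFT -> hotel
i=2: L=delta=BASE, R=alpha -> take RIGHT -> alpha
i=3: L=golf R=golf -> agree -> golf
i=4: L=bravo, R=hotel=BASE -> take LEFT -> bravo
i=5: L=bravo R=bravo -> agree -> bravo
i=6: L=bravo R=bravo -> agree -> bravo
i=7: L=hotel, R=golf=BASE -> take LEFT -> hotel
Index 7 -> hotel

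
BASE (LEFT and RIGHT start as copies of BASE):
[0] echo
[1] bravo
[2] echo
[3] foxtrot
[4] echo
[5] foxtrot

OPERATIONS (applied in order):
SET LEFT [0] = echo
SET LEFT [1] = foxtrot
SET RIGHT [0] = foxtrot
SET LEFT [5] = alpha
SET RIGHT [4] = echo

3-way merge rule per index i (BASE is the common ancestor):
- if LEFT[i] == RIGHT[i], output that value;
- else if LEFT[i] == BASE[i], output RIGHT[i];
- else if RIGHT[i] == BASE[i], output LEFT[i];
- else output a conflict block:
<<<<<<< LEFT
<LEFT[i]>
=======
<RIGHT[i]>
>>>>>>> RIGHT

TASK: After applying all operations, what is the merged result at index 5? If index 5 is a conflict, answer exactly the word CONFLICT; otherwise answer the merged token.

Answer: alpha

Derivation:
Final LEFT:  [echo, foxtrot, echo, foxtrot, echo, alpha]
Final RIGHT: [foxtrot, bravo, echo, foxtrot, echo, foxtrot]
i=0: L=echo=BASE, R=foxtrot -> take RIGHT -> foxtrot
i=1: L=foxtrot, R=bravo=BASE -> take LEFT -> foxtrot
i=2: L=echo R=echo -> agree -> echo
i=3: L=foxtrot R=foxtrot -> agree -> foxtrot
i=4: L=echo R=echo -> agree -> echo
i=5: L=alpha, R=foxtrot=BASE -> take LEFT -> alpha
Index 5 -> alpha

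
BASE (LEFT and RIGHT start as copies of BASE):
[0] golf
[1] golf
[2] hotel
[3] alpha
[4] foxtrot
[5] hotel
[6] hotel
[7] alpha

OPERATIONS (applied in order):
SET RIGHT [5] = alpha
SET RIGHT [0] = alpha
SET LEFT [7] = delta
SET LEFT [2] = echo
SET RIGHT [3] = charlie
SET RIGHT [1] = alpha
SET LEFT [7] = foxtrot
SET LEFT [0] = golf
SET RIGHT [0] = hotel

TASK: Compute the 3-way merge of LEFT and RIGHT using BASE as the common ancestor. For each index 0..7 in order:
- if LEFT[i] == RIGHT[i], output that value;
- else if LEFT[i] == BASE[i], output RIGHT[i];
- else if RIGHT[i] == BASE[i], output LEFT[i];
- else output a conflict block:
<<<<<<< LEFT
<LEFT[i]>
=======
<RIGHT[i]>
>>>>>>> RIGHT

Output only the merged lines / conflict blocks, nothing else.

Final LEFT:  [golf, golf, echo, alpha, foxtrot, hotel, hotel, foxtrot]
Final RIGHT: [hotel, alpha, hotel, charlie, foxtrot, alpha, hotel, alpha]
i=0: L=golf=BASE, R=hotel -> take RIGHT -> hotel
i=1: L=golf=BASE, R=alpha -> take RIGHT -> alpha
i=2: L=echo, R=hotel=BASE -> take LEFT -> echo
i=3: L=alpha=BASE, R=charlie -> take RIGHT -> charlie
i=4: L=foxtrot R=foxtrot -> agree -> foxtrot
i=5: L=hotel=BASE, R=alpha -> take RIGHT -> alpha
i=6: L=hotel R=hotel -> agree -> hotel
i=7: L=foxtrot, R=alpha=BASE -> take LEFT -> foxtrot

Answer: hotel
alpha
echo
charlie
foxtrot
alpha
hotel
foxtrot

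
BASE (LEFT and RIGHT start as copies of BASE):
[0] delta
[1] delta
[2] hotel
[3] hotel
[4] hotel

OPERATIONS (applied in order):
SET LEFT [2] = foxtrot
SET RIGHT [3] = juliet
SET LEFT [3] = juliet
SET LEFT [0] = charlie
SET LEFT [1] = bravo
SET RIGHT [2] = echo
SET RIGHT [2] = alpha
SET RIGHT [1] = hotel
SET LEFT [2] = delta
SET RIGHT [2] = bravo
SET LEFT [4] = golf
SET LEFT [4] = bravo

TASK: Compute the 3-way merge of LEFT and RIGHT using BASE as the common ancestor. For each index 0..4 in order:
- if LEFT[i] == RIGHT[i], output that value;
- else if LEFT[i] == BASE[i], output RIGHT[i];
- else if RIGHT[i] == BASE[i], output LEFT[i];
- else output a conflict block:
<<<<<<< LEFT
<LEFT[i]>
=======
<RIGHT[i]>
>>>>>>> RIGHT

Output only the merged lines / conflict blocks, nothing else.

Final LEFT:  [charlie, bravo, delta, juliet, bravo]
Final RIGHT: [delta, hotel, bravo, juliet, hotel]
i=0: L=charlie, R=delta=BASE -> take LEFT -> charlie
i=1: BASE=delta L=bravo R=hotel all differ -> CONFLICT
i=2: BASE=hotel L=delta R=bravo all differ -> CONFLICT
i=3: L=juliet R=juliet -> agree -> juliet
i=4: L=bravo, R=hotel=BASE -> take LEFT -> bravo

Answer: charlie
<<<<<<< LEFT
bravo
=======
hotel
>>>>>>> RIGHT
<<<<<<< LEFT
delta
=======
bravo
>>>>>>> RIGHT
juliet
bravo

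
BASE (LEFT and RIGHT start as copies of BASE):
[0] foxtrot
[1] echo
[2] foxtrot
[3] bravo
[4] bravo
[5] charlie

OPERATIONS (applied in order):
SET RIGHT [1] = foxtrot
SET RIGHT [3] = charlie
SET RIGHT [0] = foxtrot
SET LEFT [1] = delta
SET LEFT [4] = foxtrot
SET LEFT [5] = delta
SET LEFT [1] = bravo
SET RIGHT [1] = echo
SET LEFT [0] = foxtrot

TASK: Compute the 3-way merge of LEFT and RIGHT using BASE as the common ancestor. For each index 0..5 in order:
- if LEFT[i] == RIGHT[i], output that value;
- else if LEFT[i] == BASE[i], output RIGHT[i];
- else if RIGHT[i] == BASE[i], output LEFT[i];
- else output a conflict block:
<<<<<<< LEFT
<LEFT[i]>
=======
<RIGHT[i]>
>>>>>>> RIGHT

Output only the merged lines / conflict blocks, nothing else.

Answer: foxtrot
bravo
foxtrot
charlie
foxtrot
delta

Derivation:
Final LEFT:  [foxtrot, bravo, foxtrot, bravo, foxtrot, delta]
Final RIGHT: [foxtrot, echo, foxtrot, charlie, bravo, charlie]
i=0: L=foxtrot R=foxtrot -> agree -> foxtrot
i=1: L=bravo, R=echo=BASE -> take LEFT -> bravo
i=2: L=foxtrot R=foxtrot -> agree -> foxtrot
i=3: L=bravo=BASE, R=charlie -> take RIGHT -> charlie
i=4: L=foxtrot, R=bravo=BASE -> take LEFT -> foxtrot
i=5: L=delta, R=charlie=BASE -> take LEFT -> delta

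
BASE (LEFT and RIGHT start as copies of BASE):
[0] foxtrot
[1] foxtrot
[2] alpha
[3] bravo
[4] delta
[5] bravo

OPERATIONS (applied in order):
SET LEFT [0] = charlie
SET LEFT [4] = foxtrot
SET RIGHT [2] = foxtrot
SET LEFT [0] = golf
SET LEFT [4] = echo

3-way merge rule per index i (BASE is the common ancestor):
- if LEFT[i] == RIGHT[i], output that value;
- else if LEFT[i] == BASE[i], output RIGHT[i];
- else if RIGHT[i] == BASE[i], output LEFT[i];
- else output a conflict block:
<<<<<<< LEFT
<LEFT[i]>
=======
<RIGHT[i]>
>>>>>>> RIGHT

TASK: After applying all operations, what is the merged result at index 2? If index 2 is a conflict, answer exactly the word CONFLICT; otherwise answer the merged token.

Final LEFT:  [golf, foxtrot, alpha, bravo, echo, bravo]
Final RIGHT: [foxtrot, foxtrot, foxtrot, bravo, delta, bravo]
i=0: L=golf, R=foxtrot=BASE -> take LEFT -> golf
i=1: L=foxtrot R=foxtrot -> agree -> foxtrot
i=2: L=alpha=BASE, R=foxtrot -> take RIGHT -> foxtrot
i=3: L=bravo R=bravo -> agree -> bravo
i=4: L=echo, R=delta=BASE -> take LEFT -> echo
i=5: L=bravo R=bravo -> agree -> bravo
Index 2 -> foxtrot

Answer: foxtrot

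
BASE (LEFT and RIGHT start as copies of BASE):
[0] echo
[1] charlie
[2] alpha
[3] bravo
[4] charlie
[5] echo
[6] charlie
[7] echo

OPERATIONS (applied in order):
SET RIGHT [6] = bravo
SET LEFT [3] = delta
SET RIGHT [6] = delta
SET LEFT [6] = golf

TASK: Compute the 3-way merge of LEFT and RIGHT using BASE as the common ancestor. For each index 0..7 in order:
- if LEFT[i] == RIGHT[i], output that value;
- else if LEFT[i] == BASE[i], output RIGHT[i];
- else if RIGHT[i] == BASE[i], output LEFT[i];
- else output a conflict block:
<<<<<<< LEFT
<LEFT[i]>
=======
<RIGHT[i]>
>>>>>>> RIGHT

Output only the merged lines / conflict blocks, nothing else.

Final LEFT:  [echo, charlie, alpha, delta, charlie, echo, golf, echo]
Final RIGHT: [echo, charlie, alpha, bravo, charlie, echo, delta, echo]
i=0: L=echo R=echo -> agree -> echo
i=1: L=charlie R=charlie -> agree -> charlie
i=2: L=alpha R=alpha -> agree -> alpha
i=3: L=delta, R=bravo=BASE -> take LEFT -> delta
i=4: L=charlie R=charlie -> agree -> charlie
i=5: L=echo R=echo -> agree -> echo
i=6: BASE=charlie L=golf R=delta all differ -> CONFLICT
i=7: L=echo R=echo -> agree -> echo

Answer: echo
charlie
alpha
delta
charlie
echo
<<<<<<< LEFT
golf
=======
delta
>>>>>>> RIGHT
echo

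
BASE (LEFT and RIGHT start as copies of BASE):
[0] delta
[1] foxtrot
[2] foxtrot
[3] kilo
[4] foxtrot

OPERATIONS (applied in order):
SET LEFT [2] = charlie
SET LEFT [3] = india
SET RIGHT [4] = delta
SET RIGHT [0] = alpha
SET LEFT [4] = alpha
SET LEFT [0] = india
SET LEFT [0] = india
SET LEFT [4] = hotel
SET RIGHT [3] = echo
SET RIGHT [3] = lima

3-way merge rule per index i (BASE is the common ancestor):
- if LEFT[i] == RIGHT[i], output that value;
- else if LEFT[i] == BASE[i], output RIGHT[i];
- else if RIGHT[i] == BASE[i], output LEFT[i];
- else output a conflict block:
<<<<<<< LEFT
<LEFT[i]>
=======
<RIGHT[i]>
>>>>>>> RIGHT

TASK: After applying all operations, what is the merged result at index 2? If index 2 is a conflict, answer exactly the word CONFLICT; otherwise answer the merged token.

Answer: charlie

Derivation:
Final LEFT:  [india, foxtrot, charlie, india, hotel]
Final RIGHT: [alpha, foxtrot, foxtrot, lima, delta]
i=0: BASE=delta L=india R=alpha all differ -> CONFLICT
i=1: L=foxtrot R=foxtrot -> agree -> foxtrot
i=2: L=charlie, R=foxtrot=BASE -> take LEFT -> charlie
i=3: BASE=kilo L=india R=lima all differ -> CONFLICT
i=4: BASE=foxtrot L=hotel R=delta all differ -> CONFLICT
Index 2 -> charlie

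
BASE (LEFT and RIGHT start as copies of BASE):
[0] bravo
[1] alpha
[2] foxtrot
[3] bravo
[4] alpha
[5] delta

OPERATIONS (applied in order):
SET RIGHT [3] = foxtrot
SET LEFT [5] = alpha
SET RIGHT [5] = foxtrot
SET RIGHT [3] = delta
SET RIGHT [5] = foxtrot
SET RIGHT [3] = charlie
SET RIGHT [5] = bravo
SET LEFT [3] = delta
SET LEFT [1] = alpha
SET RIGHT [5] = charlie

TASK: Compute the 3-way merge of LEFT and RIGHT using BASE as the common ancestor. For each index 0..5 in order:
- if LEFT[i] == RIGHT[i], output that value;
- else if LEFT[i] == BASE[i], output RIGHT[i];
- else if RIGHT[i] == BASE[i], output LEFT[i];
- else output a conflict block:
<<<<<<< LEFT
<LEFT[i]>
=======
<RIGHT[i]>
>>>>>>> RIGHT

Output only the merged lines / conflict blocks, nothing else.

Answer: bravo
alpha
foxtrot
<<<<<<< LEFT
delta
=======
charlie
>>>>>>> RIGHT
alpha
<<<<<<< LEFT
alpha
=======
charlie
>>>>>>> RIGHT

Derivation:
Final LEFT:  [bravo, alpha, foxtrot, delta, alpha, alpha]
Final RIGHT: [bravo, alpha, foxtrot, charlie, alpha, charlie]
i=0: L=bravo R=bravo -> agree -> bravo
i=1: L=alpha R=alpha -> agree -> alpha
i=2: L=foxtrot R=foxtrot -> agree -> foxtrot
i=3: BASE=bravo L=delta R=charlie all differ -> CONFLICT
i=4: L=alpha R=alpha -> agree -> alpha
i=5: BASE=delta L=alpha R=charlie all differ -> CONFLICT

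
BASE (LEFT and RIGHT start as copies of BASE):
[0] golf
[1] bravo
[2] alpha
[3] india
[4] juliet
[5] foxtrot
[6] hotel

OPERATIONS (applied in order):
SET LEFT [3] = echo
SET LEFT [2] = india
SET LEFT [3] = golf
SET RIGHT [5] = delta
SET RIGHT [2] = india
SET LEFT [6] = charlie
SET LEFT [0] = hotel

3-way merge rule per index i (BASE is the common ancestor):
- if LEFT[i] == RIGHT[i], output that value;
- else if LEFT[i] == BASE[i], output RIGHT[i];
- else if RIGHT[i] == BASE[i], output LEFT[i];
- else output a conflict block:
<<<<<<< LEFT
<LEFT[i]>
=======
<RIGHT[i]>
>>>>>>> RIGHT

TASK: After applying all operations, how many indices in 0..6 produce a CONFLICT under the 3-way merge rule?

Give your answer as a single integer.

Answer: 0

Derivation:
Final LEFT:  [hotel, bravo, india, golf, juliet, foxtrot, charlie]
Final RIGHT: [golf, bravo, india, india, juliet, delta, hotel]
i=0: L=hotel, R=golf=BASE -> take LEFT -> hotel
i=1: L=bravo R=bravo -> agree -> bravo
i=2: L=india R=india -> agree -> india
i=3: L=golf, R=india=BASE -> take LEFT -> golf
i=4: L=juliet R=juliet -> agree -> juliet
i=5: L=foxtrot=BASE, R=delta -> take RIGHT -> delta
i=6: L=charlie, R=hotel=BASE -> take LEFT -> charlie
Conflict count: 0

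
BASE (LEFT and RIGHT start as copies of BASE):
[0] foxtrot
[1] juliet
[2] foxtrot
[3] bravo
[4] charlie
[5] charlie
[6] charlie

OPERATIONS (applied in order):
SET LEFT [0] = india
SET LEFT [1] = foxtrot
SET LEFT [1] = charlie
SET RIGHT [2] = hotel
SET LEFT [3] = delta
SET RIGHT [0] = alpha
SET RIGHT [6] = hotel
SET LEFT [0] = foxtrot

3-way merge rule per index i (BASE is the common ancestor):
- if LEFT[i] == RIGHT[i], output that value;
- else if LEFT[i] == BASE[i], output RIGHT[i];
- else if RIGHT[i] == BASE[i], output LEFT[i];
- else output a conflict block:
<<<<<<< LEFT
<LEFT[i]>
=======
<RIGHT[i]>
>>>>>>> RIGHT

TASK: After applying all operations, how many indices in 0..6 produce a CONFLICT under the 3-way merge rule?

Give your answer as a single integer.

Answer: 0

Derivation:
Final LEFT:  [foxtrot, charlie, foxtrot, delta, charlie, charlie, charlie]
Final RIGHT: [alpha, juliet, hotel, bravo, charlie, charlie, hotel]
i=0: L=foxtrot=BASE, R=alpha -> take RIGHT -> alpha
i=1: L=charlie, R=juliet=BASE -> take LEFT -> charlie
i=2: L=foxtrot=BASE, R=hotel -> take RIGHT -> hotel
i=3: L=delta, R=bravo=BASE -> take LEFT -> delta
i=4: L=charlie R=charlie -> agree -> charlie
i=5: L=charlie R=charlie -> agree -> charlie
i=6: L=charlie=BASE, R=hotel -> take RIGHT -> hotel
Conflict count: 0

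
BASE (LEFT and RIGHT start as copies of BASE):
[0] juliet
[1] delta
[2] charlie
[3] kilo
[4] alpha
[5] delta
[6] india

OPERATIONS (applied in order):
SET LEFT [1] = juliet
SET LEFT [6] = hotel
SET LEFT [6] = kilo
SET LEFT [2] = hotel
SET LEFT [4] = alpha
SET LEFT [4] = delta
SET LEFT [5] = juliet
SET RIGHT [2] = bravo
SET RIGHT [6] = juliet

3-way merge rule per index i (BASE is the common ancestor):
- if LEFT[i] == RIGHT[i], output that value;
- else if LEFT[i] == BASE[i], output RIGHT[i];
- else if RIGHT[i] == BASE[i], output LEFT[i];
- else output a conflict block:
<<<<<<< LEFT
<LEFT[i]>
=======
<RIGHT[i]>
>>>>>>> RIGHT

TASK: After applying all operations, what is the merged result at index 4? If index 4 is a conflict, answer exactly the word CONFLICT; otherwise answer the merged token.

Answer: delta

Derivation:
Final LEFT:  [juliet, juliet, hotel, kilo, delta, juliet, kilo]
Final RIGHT: [juliet, delta, bravo, kilo, alpha, delta, juliet]
i=0: L=juliet R=juliet -> agree -> juliet
i=1: L=juliet, R=delta=BASE -> take LEFT -> juliet
i=2: BASE=charlie L=hotel R=bravo all differ -> CONFLICT
i=3: L=kilo R=kilo -> agree -> kilo
i=4: L=delta, R=alpha=BASE -> take LEFT -> delta
i=5: L=juliet, R=delta=BASE -> take LEFT -> juliet
i=6: BASE=india L=kilo R=juliet all differ -> CONFLICT
Index 4 -> delta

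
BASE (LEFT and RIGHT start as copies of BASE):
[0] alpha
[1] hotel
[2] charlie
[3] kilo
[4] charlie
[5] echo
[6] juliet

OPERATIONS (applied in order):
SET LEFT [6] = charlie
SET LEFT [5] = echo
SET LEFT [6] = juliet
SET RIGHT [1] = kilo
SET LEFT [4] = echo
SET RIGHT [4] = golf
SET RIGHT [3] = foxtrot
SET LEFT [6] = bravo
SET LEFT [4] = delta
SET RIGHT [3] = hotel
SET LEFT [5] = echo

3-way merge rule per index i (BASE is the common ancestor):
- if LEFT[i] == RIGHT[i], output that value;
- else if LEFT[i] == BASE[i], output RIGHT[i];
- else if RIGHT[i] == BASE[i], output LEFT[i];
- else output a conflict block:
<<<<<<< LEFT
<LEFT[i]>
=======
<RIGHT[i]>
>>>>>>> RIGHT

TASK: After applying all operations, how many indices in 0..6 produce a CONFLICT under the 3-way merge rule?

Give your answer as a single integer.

Answer: 1

Derivation:
Final LEFT:  [alpha, hotel, charlie, kilo, delta, echo, bravo]
Final RIGHT: [alpha, kilo, charlie, hotel, golf, echo, juliet]
i=0: L=alpha R=alpha -> agree -> alpha
i=1: L=hotel=BASE, R=kilo -> take RIGHT -> kilo
i=2: L=charlie R=charlie -> agree -> charlie
i=3: L=kilo=BASE, R=hotel -> take RIGHT -> hotel
i=4: BASE=charlie L=delta R=golf all differ -> CONFLICT
i=5: L=echo R=echo -> agree -> echo
i=6: L=bravo, R=juliet=BASE -> take LEFT -> bravo
Conflict count: 1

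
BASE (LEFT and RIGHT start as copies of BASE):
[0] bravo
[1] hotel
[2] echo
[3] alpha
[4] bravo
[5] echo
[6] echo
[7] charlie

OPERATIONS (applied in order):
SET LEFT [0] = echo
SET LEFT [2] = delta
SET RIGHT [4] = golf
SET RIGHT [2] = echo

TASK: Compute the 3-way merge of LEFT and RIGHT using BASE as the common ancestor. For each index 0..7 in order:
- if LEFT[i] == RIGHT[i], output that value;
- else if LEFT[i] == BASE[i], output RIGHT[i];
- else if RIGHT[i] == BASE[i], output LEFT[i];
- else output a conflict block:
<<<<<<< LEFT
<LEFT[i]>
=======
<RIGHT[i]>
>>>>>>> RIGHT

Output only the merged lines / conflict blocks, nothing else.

Answer: echo
hotel
delta
alpha
golf
echo
echo
charlie

Derivation:
Final LEFT:  [echo, hotel, delta, alpha, bravo, echo, echo, charlie]
Final RIGHT: [bravo, hotel, echo, alpha, golf, echo, echo, charlie]
i=0: L=echo, R=bravo=BASE -> take LEFT -> echo
i=1: L=hotel R=hotel -> agree -> hotel
i=2: L=delta, R=echo=BASE -> take LEFT -> delta
i=3: L=alpha R=alpha -> agree -> alpha
i=4: L=bravo=BASE, R=golf -> take RIGHT -> golf
i=5: L=echo R=echo -> agree -> echo
i=6: L=echo R=echo -> agree -> echo
i=7: L=charlie R=charlie -> agree -> charlie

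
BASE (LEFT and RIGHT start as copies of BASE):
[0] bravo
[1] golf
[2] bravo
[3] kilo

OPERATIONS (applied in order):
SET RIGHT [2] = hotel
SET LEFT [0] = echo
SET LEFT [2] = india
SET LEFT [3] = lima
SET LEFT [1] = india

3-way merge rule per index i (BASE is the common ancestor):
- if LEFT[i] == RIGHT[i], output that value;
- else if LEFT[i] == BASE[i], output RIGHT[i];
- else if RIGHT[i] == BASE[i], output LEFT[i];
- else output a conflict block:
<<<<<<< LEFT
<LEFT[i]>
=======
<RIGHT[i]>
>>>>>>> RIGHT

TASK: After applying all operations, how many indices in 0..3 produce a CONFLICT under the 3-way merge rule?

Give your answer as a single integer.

Answer: 1

Derivation:
Final LEFT:  [echo, india, india, lima]
Final RIGHT: [bravo, golf, hotel, kilo]
i=0: L=echo, R=bravo=BASE -> take LEFT -> echo
i=1: L=india, R=golf=BASE -> take LEFT -> india
i=2: BASE=bravo L=india R=hotel all differ -> CONFLICT
i=3: L=lima, R=kilo=BASE -> take LEFT -> lima
Conflict count: 1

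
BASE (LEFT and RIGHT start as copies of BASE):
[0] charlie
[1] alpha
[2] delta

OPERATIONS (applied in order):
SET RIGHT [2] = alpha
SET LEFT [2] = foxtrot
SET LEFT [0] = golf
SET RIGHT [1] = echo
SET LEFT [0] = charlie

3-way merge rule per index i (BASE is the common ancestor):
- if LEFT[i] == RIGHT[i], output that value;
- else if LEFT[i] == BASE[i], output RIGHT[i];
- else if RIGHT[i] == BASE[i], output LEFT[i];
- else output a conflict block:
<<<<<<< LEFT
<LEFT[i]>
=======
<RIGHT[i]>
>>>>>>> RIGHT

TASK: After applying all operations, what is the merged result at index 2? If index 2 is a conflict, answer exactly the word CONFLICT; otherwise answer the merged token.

Answer: CONFLICT

Derivation:
Final LEFT:  [charlie, alpha, foxtrot]
Final RIGHT: [charlie, echo, alpha]
i=0: L=charlie R=charlie -> agree -> charlie
i=1: L=alpha=BASE, R=echo -> take RIGHT -> echo
i=2: BASE=delta L=foxtrot R=alpha all differ -> CONFLICT
Index 2 -> CONFLICT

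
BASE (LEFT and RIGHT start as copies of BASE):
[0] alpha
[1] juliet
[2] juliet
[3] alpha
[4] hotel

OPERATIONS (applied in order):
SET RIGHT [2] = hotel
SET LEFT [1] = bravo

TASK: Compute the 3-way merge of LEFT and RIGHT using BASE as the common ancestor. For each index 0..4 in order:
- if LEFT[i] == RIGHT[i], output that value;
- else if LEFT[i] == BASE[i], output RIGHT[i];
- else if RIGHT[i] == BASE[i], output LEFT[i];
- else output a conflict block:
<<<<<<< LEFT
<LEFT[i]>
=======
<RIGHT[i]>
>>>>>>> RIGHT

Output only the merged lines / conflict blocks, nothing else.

Answer: alpha
bravo
hotel
alpha
hotel

Derivation:
Final LEFT:  [alpha, bravo, juliet, alpha, hotel]
Final RIGHT: [alpha, juliet, hotel, alpha, hotel]
i=0: L=alpha R=alpha -> agree -> alpha
i=1: L=bravo, R=juliet=BASE -> take LEFT -> bravo
i=2: L=juliet=BASE, R=hotel -> take RIGHT -> hotel
i=3: L=alpha R=alpha -> agree -> alpha
i=4: L=hotel R=hotel -> agree -> hotel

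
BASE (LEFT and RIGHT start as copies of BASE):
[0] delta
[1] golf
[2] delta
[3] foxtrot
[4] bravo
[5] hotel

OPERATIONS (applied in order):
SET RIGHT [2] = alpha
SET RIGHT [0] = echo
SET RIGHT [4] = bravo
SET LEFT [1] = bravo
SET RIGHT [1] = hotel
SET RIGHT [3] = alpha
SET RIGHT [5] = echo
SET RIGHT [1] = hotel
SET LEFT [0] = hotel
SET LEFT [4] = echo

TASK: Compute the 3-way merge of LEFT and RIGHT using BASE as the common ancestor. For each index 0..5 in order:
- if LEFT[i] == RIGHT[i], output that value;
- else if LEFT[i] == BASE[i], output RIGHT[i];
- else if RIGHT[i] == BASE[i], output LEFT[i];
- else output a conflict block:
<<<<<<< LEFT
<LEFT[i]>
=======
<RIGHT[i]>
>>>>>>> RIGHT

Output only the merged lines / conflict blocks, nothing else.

Final LEFT:  [hotel, bravo, delta, foxtrot, echo, hotel]
Final RIGHT: [echo, hotel, alpha, alpha, bravo, echo]
i=0: BASE=delta L=hotel R=echo all differ -> CONFLICT
i=1: BASE=golf L=bravo R=hotel all differ -> CONFLICT
i=2: L=delta=BASE, R=alpha -> take RIGHT -> alpha
i=3: L=foxtrot=BASE, R=alpha -> take RIGHT -> alpha
i=4: L=echo, R=bravo=BASE -> take LEFT -> echo
i=5: L=hotel=BASE, R=echo -> take RIGHT -> echo

Answer: <<<<<<< LEFT
hotel
=======
echo
>>>>>>> RIGHT
<<<<<<< LEFT
bravo
=======
hotel
>>>>>>> RIGHT
alpha
alpha
echo
echo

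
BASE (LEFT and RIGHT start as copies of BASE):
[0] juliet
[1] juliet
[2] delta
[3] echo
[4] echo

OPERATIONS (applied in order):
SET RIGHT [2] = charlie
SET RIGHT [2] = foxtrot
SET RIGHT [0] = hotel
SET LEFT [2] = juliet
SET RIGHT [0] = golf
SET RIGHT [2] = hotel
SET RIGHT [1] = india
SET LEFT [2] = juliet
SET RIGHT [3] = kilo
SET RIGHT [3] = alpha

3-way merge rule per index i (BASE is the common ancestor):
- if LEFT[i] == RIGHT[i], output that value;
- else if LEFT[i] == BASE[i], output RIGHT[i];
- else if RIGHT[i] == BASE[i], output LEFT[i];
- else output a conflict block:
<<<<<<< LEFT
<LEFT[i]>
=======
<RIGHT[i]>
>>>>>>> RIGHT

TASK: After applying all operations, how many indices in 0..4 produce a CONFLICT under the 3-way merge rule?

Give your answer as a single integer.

Final LEFT:  [juliet, juliet, juliet, echo, echo]
Final RIGHT: [golf, india, hotel, alpha, echo]
i=0: L=juliet=BASE, R=golf -> take RIGHT -> golf
i=1: L=juliet=BASE, R=india -> take RIGHT -> india
i=2: BASE=delta L=juliet R=hotel all differ -> CONFLICT
i=3: L=echo=BASE, R=alpha -> take RIGHT -> alpha
i=4: L=echo R=echo -> agree -> echo
Conflict count: 1

Answer: 1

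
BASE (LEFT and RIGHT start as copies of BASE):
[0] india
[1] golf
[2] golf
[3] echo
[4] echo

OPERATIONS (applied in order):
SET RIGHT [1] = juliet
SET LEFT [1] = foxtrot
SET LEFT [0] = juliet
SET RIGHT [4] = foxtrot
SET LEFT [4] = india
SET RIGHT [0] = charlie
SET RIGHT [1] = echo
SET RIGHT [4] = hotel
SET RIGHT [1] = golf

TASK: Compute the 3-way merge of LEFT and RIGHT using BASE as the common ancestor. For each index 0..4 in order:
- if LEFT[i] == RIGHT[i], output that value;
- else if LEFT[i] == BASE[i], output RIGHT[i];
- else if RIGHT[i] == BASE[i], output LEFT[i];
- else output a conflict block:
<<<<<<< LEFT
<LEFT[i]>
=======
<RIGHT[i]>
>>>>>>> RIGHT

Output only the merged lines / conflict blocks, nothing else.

Answer: <<<<<<< LEFT
juliet
=======
charlie
>>>>>>> RIGHT
foxtrot
golf
echo
<<<<<<< LEFT
india
=======
hotel
>>>>>>> RIGHT

Derivation:
Final LEFT:  [juliet, foxtrot, golf, echo, india]
Final RIGHT: [charlie, golf, golf, echo, hotel]
i=0: BASE=india L=juliet R=charlie all differ -> CONFLICT
i=1: L=foxtrot, R=golf=BASE -> take LEFT -> foxtrot
i=2: L=golf R=golf -> agree -> golf
i=3: L=echo R=echo -> agree -> echo
i=4: BASE=echo L=india R=hotel all differ -> CONFLICT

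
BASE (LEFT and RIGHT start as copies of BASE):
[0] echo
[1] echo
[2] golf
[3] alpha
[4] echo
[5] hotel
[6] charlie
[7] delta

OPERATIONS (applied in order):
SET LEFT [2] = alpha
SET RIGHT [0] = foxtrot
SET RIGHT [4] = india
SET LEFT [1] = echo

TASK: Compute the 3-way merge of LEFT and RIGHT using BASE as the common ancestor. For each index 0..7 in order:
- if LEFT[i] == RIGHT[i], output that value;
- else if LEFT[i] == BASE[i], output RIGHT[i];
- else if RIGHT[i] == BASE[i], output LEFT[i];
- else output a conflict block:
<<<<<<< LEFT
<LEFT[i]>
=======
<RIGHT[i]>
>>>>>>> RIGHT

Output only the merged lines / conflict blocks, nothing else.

Final LEFT:  [echo, echo, alpha, alpha, echo, hotel, charlie, delta]
Final RIGHT: [foxtrot, echo, golf, alpha, india, hotel, charlie, delta]
i=0: L=echo=BASE, R=foxtrot -> take RIGHT -> foxtrot
i=1: L=echo R=echo -> agree -> echo
i=2: L=alpha, R=golf=BASE -> take LEFT -> alpha
i=3: L=alpha R=alpha -> agree -> alpha
i=4: L=echo=BASE, R=india -> take RIGHT -> india
i=5: L=hotel R=hotel -> agree -> hotel
i=6: L=charlie R=charlie -> agree -> charlie
i=7: L=delta R=delta -> agree -> delta

Answer: foxtrot
echo
alpha
alpha
india
hotel
charlie
delta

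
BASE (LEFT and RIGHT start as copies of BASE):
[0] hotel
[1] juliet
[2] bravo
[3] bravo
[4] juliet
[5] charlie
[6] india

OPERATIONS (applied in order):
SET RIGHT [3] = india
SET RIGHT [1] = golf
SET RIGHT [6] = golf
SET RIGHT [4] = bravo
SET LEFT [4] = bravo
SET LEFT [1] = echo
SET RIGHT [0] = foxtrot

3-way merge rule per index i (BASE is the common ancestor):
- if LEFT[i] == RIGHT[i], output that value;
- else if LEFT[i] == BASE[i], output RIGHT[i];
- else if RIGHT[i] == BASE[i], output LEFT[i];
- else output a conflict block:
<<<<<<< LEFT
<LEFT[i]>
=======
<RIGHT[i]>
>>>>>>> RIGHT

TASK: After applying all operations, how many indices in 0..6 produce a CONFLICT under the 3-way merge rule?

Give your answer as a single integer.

Final LEFT:  [hotel, echo, bravo, bravo, bravo, charlie, india]
Final RIGHT: [foxtrot, golf, bravo, india, bravo, charlie, golf]
i=0: L=hotel=BASE, R=foxtrot -> take RIGHT -> foxtrot
i=1: BASE=juliet L=echo R=golf all differ -> CONFLICT
i=2: L=bravo R=bravo -> agree -> bravo
i=3: L=bravo=BASE, R=india -> take RIGHT -> india
i=4: L=bravo R=bravo -> agree -> bravo
i=5: L=charlie R=charlie -> agree -> charlie
i=6: L=india=BASE, R=golf -> take RIGHT -> golf
Conflict count: 1

Answer: 1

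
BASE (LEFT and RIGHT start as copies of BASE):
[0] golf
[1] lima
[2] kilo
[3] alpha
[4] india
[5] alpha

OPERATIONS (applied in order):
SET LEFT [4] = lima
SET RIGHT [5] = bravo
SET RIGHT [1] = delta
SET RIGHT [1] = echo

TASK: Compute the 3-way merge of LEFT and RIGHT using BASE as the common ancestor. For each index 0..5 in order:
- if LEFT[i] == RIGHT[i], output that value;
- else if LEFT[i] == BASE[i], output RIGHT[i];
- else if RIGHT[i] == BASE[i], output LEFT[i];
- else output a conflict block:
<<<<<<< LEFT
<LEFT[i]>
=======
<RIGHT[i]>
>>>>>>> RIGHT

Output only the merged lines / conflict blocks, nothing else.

Final LEFT:  [golf, lima, kilo, alpha, lima, alpha]
Final RIGHT: [golf, echo, kilo, alpha, india, bravo]
i=0: L=golf R=golf -> agree -> golf
i=1: L=lima=BASE, R=echo -> take RIGHT -> echo
i=2: L=kilo R=kilo -> agree -> kilo
i=3: L=alpha R=alpha -> agree -> alpha
i=4: L=lima, R=india=BASE -> take LEFT -> lima
i=5: L=alpha=BASE, R=bravo -> take RIGHT -> bravo

Answer: golf
echo
kilo
alpha
lima
bravo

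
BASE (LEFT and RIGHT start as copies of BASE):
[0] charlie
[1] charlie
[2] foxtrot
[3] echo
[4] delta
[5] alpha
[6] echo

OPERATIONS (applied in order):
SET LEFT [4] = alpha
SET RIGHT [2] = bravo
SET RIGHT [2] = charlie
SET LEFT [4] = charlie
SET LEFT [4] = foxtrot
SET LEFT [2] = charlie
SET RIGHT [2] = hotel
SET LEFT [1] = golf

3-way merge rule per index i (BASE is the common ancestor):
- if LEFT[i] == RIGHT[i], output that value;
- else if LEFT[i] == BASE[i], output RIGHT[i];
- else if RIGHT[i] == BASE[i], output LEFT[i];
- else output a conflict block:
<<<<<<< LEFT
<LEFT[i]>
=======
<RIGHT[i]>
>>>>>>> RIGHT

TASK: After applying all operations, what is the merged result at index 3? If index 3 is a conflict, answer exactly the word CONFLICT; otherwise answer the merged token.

Final LEFT:  [charlie, golf, charlie, echo, foxtrot, alpha, echo]
Final RIGHT: [charlie, charlie, hotel, echo, delta, alpha, echo]
i=0: L=charlie R=charlie -> agree -> charlie
i=1: L=golf, R=charlie=BASE -> take LEFT -> golf
i=2: BASE=foxtrot L=charlie R=hotel all differ -> CONFLICT
i=3: L=echo R=echo -> agree -> echo
i=4: L=foxtrot, R=delta=BASE -> take LEFT -> foxtrot
i=5: L=alpha R=alpha -> agree -> alpha
i=6: L=echo R=echo -> agree -> echo
Index 3 -> echo

Answer: echo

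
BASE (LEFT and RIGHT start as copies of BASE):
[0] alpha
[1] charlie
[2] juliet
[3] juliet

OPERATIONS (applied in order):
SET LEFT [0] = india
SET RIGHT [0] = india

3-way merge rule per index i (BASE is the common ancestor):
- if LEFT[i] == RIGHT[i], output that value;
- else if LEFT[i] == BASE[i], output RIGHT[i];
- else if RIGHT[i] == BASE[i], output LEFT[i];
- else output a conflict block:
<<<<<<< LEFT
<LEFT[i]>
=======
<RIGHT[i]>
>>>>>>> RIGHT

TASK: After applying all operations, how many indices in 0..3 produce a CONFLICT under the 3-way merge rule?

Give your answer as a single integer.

Answer: 0

Derivation:
Final LEFT:  [india, charlie, juliet, juliet]
Final RIGHT: [india, charlie, juliet, juliet]
i=0: L=india R=india -> agree -> india
i=1: L=charlie R=charlie -> agree -> charlie
i=2: L=juliet R=juliet -> agree -> juliet
i=3: L=juliet R=juliet -> agree -> juliet
Conflict count: 0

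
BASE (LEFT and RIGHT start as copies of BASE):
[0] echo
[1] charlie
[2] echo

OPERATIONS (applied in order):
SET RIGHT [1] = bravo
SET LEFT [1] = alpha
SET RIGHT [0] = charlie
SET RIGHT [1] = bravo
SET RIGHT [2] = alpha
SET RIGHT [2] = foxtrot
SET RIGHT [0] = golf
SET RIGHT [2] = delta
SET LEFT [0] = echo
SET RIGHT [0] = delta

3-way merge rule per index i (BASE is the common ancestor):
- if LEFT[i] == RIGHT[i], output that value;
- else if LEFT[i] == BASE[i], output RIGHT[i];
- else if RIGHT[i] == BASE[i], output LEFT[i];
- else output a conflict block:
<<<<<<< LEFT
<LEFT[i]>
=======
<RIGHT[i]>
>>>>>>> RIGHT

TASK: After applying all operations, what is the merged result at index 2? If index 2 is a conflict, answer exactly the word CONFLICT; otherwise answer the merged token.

Final LEFT:  [echo, alpha, echo]
Final RIGHT: [delta, bravo, delta]
i=0: L=echo=BASE, R=delta -> take RIGHT -> delta
i=1: BASE=charlie L=alpha R=bravo all differ -> CONFLICT
i=2: L=echo=BASE, R=delta -> take RIGHT -> delta
Index 2 -> delta

Answer: delta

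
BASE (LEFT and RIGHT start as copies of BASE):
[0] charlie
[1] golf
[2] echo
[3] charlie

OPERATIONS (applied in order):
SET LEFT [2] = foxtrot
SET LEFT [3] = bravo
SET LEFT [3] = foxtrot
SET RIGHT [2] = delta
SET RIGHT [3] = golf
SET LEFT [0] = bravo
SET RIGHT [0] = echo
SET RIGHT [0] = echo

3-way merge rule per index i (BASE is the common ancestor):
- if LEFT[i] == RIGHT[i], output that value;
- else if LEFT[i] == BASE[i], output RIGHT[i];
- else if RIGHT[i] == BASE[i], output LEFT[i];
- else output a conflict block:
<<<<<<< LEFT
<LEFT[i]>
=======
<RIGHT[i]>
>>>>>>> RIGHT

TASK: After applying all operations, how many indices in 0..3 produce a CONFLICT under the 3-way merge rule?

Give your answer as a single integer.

Final LEFT:  [bravo, golf, foxtrot, foxtrot]
Final RIGHT: [echo, golf, delta, golf]
i=0: BASE=charlie L=bravo R=echo all differ -> CONFLICT
i=1: L=golf R=golf -> agree -> golf
i=2: BASE=echo L=foxtrot R=delta all differ -> CONFLICT
i=3: BASE=charlie L=foxtrot R=golf all differ -> CONFLICT
Conflict count: 3

Answer: 3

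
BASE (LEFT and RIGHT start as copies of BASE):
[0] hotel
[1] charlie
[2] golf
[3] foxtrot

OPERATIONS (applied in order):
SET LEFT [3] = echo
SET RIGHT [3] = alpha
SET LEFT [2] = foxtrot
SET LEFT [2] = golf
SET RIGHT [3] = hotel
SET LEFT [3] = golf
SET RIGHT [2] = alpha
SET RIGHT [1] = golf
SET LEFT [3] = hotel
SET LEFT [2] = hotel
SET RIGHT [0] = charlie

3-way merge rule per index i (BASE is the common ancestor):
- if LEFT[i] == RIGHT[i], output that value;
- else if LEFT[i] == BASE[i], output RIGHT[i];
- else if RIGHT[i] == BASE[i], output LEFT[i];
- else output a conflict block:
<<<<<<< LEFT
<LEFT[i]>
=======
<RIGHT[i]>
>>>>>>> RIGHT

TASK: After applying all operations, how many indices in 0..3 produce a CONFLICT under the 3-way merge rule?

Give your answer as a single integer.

Final LEFT:  [hotel, charlie, hotel, hotel]
Final RIGHT: [charlie, golf, alpha, hotel]
i=0: L=hotel=BASE, R=charlie -> take RIGHT -> charlie
i=1: L=charlie=BASE, R=golf -> take RIGHT -> golf
i=2: BASE=golf L=hotel R=alpha all differ -> CONFLICT
i=3: L=hotel R=hotel -> agree -> hotel
Conflict count: 1

Answer: 1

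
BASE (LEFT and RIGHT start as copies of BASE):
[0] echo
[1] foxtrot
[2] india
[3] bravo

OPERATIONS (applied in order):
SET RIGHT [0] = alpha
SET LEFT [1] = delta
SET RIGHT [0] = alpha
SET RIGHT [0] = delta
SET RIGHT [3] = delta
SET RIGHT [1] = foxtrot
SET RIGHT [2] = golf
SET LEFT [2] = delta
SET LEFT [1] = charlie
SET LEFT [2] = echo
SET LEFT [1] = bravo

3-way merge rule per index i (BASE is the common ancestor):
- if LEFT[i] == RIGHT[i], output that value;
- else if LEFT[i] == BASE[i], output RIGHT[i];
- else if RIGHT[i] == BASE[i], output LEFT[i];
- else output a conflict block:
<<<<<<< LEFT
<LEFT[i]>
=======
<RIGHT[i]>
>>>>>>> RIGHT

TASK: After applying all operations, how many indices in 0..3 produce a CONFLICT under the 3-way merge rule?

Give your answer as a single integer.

Final LEFT:  [echo, bravo, echo, bravo]
Final RIGHT: [delta, foxtrot, golf, delta]
i=0: L=echo=BASE, R=delta -> take RIGHT -> delta
i=1: L=bravo, R=foxtrot=BASE -> take LEFT -> bravo
i=2: BASE=india L=echo R=golf all differ -> CONFLICT
i=3: L=bravo=BASE, R=delta -> take RIGHT -> delta
Conflict count: 1

Answer: 1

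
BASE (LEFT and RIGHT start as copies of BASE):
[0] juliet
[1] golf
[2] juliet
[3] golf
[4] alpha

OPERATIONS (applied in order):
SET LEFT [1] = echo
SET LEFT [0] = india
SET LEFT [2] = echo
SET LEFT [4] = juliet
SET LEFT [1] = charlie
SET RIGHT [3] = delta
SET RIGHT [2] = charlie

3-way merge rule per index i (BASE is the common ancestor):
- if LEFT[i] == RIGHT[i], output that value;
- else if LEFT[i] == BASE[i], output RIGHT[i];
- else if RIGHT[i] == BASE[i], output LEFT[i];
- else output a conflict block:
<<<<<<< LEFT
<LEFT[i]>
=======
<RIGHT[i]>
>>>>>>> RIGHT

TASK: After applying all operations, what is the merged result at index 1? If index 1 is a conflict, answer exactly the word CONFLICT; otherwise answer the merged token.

Final LEFT:  [india, charlie, echo, golf, juliet]
Final RIGHT: [juliet, golf, charlie, delta, alpha]
i=0: L=india, R=juliet=BASE -> take LEFT -> india
i=1: L=charlie, R=golf=BASE -> take LEFT -> charlie
i=2: BASE=juliet L=echo R=charlie all differ -> CONFLICT
i=3: L=golf=BASE, R=delta -> take RIGHT -> delta
i=4: L=juliet, R=alpha=BASE -> take LEFT -> juliet
Index 1 -> charlie

Answer: charlie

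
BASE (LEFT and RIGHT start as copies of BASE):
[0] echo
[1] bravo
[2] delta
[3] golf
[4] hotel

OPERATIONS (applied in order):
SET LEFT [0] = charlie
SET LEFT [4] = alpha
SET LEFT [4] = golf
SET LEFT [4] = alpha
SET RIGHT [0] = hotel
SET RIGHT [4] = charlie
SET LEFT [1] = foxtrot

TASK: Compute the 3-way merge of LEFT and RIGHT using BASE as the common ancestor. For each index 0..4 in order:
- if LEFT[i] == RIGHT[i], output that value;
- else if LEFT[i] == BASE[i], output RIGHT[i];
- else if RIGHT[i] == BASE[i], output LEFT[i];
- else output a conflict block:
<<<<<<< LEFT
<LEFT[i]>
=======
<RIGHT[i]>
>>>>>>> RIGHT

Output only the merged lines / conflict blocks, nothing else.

Answer: <<<<<<< LEFT
charlie
=======
hotel
>>>>>>> RIGHT
foxtrot
delta
golf
<<<<<<< LEFT
alpha
=======
charlie
>>>>>>> RIGHT

Derivation:
Final LEFT:  [charlie, foxtrot, delta, golf, alpha]
Final RIGHT: [hotel, bravo, delta, golf, charlie]
i=0: BASE=echo L=charlie R=hotel all differ -> CONFLICT
i=1: L=foxtrot, R=bravo=BASE -> take LEFT -> foxtrot
i=2: L=delta R=delta -> agree -> delta
i=3: L=golf R=golf -> agree -> golf
i=4: BASE=hotel L=alpha R=charlie all differ -> CONFLICT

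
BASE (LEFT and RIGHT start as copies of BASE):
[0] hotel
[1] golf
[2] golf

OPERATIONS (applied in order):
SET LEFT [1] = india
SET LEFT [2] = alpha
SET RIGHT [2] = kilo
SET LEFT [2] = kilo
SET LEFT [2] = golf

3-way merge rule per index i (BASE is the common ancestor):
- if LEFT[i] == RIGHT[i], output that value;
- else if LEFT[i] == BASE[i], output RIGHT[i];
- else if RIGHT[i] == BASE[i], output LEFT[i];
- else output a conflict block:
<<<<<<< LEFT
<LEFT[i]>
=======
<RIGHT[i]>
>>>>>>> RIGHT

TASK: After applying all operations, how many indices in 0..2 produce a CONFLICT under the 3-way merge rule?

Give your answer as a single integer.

Answer: 0

Derivation:
Final LEFT:  [hotel, india, golf]
Final RIGHT: [hotel, golf, kilo]
i=0: L=hotel R=hotel -> agree -> hotel
i=1: L=india, R=golf=BASE -> take LEFT -> india
i=2: L=golf=BASE, R=kilo -> take RIGHT -> kilo
Conflict count: 0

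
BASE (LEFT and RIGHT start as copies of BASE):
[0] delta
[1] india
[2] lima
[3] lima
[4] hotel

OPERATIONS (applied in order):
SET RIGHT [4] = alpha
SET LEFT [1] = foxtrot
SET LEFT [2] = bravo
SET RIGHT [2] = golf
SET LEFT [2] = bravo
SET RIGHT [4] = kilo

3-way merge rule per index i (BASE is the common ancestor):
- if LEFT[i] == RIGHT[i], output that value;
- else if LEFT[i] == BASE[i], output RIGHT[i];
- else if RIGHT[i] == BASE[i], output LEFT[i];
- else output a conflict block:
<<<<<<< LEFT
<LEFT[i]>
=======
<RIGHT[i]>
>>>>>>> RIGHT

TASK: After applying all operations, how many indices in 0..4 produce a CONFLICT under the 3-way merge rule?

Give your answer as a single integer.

Answer: 1

Derivation:
Final LEFT:  [delta, foxtrot, bravo, lima, hotel]
Final RIGHT: [delta, india, golf, lima, kilo]
i=0: L=delta R=delta -> agree -> delta
i=1: L=foxtrot, R=india=BASE -> take LEFT -> foxtrot
i=2: BASE=lima L=bravo R=golf all differ -> CONFLICT
i=3: L=lima R=lima -> agree -> lima
i=4: L=hotel=BASE, R=kilo -> take RIGHT -> kilo
Conflict count: 1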